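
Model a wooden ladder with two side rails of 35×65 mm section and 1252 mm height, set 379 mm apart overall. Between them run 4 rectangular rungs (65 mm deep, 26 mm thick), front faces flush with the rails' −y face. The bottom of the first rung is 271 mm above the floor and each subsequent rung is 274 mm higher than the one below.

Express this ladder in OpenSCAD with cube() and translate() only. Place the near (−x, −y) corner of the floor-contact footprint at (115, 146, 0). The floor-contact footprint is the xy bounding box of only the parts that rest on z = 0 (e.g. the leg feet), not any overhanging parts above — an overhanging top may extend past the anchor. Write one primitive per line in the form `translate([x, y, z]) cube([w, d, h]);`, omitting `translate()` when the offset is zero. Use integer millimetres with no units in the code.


// rung span = 379 - 2*35 = 309
// rung[k] z = 271 + k*274
translate([115, 146, 0]) cube([35, 65, 1252]);
translate([459, 146, 0]) cube([35, 65, 1252]);
translate([150, 146, 271]) cube([309, 65, 26]);
translate([150, 146, 545]) cube([309, 65, 26]);
translate([150, 146, 819]) cube([309, 65, 26]);
translate([150, 146, 1093]) cube([309, 65, 26]);


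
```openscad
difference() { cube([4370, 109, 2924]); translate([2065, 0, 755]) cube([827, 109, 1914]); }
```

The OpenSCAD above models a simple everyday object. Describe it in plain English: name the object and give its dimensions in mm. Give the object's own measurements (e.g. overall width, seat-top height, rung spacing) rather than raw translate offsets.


A wall 4370 mm long (x), 109 mm thick (y), 2924 mm tall, with a rectangular window opening cut through it. The opening is 827 mm wide and 1914 mm tall; its sill is at z = 755 mm and its near (−x) edge is 2065 mm from the wall's −x end. The opening passes through the full wall thickness.


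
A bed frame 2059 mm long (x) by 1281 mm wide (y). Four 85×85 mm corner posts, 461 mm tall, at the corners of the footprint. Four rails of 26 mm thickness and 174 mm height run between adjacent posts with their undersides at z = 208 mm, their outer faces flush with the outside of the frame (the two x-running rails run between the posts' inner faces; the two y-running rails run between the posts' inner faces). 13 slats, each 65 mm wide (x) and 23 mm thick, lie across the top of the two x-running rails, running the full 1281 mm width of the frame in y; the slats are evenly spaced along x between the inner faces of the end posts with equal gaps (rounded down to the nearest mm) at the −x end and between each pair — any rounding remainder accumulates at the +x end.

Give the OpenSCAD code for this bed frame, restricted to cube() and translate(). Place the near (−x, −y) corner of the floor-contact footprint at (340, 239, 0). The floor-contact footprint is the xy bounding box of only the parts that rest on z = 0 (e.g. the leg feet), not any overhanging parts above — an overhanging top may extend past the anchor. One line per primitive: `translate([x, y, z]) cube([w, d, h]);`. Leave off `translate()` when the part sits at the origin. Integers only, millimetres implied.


// slat z = rail_z + rail_h = 208 + 174 = 382
// slat gap = ⌊(1889 − 13·65) / 14⌋ = 74
translate([340, 239, 0]) cube([85, 85, 461]);
translate([340, 1435, 0]) cube([85, 85, 461]);
translate([2314, 239, 0]) cube([85, 85, 461]);
translate([2314, 1435, 0]) cube([85, 85, 461]);
translate([425, 239, 208]) cube([1889, 26, 174]);
translate([425, 1494, 208]) cube([1889, 26, 174]);
translate([340, 324, 208]) cube([26, 1111, 174]);
translate([2373, 324, 208]) cube([26, 1111, 174]);
translate([499, 239, 382]) cube([65, 1281, 23]);
translate([638, 239, 382]) cube([65, 1281, 23]);
translate([777, 239, 382]) cube([65, 1281, 23]);
translate([916, 239, 382]) cube([65, 1281, 23]);
translate([1055, 239, 382]) cube([65, 1281, 23]);
translate([1194, 239, 382]) cube([65, 1281, 23]);
translate([1333, 239, 382]) cube([65, 1281, 23]);
translate([1472, 239, 382]) cube([65, 1281, 23]);
translate([1611, 239, 382]) cube([65, 1281, 23]);
translate([1750, 239, 382]) cube([65, 1281, 23]);
translate([1889, 239, 382]) cube([65, 1281, 23]);
translate([2028, 239, 382]) cube([65, 1281, 23]);
translate([2167, 239, 382]) cube([65, 1281, 23]);


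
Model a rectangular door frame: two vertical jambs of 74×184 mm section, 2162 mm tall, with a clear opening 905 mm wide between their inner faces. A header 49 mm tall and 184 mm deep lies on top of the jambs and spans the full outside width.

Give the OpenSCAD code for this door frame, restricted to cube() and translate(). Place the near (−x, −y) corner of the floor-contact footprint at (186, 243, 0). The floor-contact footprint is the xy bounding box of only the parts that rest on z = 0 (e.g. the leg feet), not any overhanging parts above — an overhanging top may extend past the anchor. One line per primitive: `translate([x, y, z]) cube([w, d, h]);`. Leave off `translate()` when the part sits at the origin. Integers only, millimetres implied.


translate([186, 243, 0]) cube([74, 184, 2162]);
translate([1165, 243, 0]) cube([74, 184, 2162]);
translate([186, 243, 2162]) cube([1053, 184, 49]);


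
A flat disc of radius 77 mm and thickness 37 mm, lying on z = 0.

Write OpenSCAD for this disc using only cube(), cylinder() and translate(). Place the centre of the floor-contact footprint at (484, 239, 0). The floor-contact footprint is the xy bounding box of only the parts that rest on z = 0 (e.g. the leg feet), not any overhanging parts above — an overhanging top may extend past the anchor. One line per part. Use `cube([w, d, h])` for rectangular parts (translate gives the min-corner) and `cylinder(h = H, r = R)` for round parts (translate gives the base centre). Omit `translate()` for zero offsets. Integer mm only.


translate([484, 239, 0]) cylinder(h = 37, r = 77);


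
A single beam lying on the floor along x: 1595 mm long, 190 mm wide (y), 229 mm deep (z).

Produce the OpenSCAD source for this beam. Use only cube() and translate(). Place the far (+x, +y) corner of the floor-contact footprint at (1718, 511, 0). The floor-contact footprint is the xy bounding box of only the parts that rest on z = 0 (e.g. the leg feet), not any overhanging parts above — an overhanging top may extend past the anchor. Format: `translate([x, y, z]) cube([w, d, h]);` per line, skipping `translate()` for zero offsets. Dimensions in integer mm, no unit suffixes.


translate([123, 321, 0]) cube([1595, 190, 229]);


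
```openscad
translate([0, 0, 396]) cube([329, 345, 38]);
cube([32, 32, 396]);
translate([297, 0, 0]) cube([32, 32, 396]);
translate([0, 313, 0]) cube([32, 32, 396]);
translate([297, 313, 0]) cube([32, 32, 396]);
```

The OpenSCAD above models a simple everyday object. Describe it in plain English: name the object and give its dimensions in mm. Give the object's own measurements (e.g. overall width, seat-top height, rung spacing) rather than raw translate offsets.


A simple wooden stool: a rectangular seat 329 mm (x) by 345 mm (y), 38 mm thick, top face at z = 434 mm, on four square legs, each 32×32 mm in cross-section. The legs rest on z = 0, each flush with a corner of the seat.


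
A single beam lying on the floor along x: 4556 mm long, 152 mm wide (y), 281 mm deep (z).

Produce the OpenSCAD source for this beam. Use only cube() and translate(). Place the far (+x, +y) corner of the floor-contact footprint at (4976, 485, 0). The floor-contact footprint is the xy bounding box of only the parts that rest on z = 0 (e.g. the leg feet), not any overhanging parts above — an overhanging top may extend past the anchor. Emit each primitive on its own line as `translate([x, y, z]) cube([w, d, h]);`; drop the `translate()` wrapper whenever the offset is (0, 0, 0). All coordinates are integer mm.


translate([420, 333, 0]) cube([4556, 152, 281]);


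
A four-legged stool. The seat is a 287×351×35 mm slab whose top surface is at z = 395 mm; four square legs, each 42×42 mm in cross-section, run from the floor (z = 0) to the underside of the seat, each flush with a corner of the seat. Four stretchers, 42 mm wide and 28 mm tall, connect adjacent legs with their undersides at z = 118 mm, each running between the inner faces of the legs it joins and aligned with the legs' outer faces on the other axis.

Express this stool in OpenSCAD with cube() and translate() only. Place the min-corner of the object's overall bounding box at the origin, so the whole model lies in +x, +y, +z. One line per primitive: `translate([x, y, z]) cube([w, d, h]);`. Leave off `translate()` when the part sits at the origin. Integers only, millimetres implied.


// leg_h = 395 - 35 = 360
// stretcher span = 287 - 2*42 = 203
translate([0, 0, 360]) cube([287, 351, 35]);
cube([42, 42, 360]);
translate([245, 0, 0]) cube([42, 42, 360]);
translate([0, 309, 0]) cube([42, 42, 360]);
translate([245, 309, 0]) cube([42, 42, 360]);
translate([42, 0, 118]) cube([203, 42, 28]);
translate([42, 309, 118]) cube([203, 42, 28]);
translate([0, 42, 118]) cube([42, 267, 28]);
translate([245, 42, 118]) cube([42, 267, 28]);


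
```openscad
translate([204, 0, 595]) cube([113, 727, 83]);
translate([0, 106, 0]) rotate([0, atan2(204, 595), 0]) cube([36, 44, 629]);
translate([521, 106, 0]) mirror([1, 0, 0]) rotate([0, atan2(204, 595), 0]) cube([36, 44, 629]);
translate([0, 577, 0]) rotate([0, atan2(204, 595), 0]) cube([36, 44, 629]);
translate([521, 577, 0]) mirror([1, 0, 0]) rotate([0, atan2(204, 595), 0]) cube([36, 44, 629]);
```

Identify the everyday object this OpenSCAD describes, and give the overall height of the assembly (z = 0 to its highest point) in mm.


A sawhorse. The overall height is 678 mm.

A beam across two mirrored pairs of raked legs — a sawhorse. The beam's underside is at z = 595 (matching the legs' vertical rise in atan2(204, 595)) and the beam is 83 mm tall, so its top is at 595 + 83 = 678 mm. The raked legs top out at the beam's underside, so that is the highest point.


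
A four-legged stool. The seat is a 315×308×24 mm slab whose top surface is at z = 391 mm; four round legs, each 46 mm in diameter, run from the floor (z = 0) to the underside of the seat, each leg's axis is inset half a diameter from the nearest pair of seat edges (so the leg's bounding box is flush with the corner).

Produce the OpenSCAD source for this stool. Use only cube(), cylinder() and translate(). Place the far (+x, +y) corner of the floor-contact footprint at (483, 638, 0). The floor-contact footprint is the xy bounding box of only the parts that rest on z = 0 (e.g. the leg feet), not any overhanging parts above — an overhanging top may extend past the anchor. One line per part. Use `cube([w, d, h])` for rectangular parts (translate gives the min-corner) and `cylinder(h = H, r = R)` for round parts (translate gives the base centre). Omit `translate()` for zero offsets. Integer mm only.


translate([168, 330, 367]) cube([315, 308, 24]);
translate([191, 353, 0]) cylinder(h = 367, r = 23);
translate([460, 353, 0]) cylinder(h = 367, r = 23);
translate([191, 615, 0]) cylinder(h = 367, r = 23);
translate([460, 615, 0]) cylinder(h = 367, r = 23);


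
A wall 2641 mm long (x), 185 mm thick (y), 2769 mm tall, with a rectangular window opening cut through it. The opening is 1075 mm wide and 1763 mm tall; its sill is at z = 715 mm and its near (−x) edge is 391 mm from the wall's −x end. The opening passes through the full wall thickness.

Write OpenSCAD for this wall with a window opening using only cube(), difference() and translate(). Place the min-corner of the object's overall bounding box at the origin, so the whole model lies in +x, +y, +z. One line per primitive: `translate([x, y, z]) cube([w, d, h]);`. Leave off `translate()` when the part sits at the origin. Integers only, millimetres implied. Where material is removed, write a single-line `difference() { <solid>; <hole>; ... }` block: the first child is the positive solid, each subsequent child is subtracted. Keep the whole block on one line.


difference() { cube([2641, 185, 2769]); translate([391, 0, 715]) cube([1075, 185, 1763]); }


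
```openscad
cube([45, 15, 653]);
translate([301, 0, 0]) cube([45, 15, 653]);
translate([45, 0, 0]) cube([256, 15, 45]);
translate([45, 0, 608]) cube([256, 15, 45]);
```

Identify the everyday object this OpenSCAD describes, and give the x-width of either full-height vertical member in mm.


A picture frame. The border width is 45 mm.

Four thin pieces enclosing a rectangular opening — a picture frame. The two full-height stiles are 653 mm tall; the top rail sits at z = 608 and is 45 mm tall, so the border above the opening is 653 − 608 = 45 mm, matching the stile x-width.


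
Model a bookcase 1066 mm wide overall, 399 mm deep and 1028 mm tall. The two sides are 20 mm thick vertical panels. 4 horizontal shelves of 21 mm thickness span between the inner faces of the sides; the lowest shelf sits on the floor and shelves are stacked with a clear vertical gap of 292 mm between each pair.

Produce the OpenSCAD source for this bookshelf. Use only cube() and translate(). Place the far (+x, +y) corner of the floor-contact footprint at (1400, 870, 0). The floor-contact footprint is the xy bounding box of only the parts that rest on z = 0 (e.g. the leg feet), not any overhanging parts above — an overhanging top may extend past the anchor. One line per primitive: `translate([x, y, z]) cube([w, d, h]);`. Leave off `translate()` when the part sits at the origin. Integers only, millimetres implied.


translate([334, 471, 0]) cube([20, 399, 1028]);
translate([1380, 471, 0]) cube([20, 399, 1028]);
translate([354, 471, 0]) cube([1026, 399, 21]);
translate([354, 471, 313]) cube([1026, 399, 21]);
translate([354, 471, 626]) cube([1026, 399, 21]);
translate([354, 471, 939]) cube([1026, 399, 21]);


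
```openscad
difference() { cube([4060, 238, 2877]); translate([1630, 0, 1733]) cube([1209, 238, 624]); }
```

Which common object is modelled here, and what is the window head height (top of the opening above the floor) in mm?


A wall with a window opening. The window head height is 2357 mm.

A wall with a rectangular opening subtracted — a window. Sill at z = 1733, opening 624 mm tall, so the head is at 1733 + 624 = 2357 mm.


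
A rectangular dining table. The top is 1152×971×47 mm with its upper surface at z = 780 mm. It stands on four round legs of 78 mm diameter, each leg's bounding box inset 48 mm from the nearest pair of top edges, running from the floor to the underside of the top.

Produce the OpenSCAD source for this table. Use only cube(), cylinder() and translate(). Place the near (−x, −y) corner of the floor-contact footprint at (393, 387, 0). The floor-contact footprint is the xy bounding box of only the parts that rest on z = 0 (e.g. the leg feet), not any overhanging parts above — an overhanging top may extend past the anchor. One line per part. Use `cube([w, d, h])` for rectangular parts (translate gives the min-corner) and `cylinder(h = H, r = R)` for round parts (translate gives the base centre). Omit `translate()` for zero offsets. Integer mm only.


// leg_h = 780 - 47 = 733
translate([345, 339, 733]) cube([1152, 971, 47]);
translate([432, 426, 0]) cylinder(h = 733, r = 39);
translate([1410, 426, 0]) cylinder(h = 733, r = 39);
translate([432, 1223, 0]) cylinder(h = 733, r = 39);
translate([1410, 1223, 0]) cylinder(h = 733, r = 39);


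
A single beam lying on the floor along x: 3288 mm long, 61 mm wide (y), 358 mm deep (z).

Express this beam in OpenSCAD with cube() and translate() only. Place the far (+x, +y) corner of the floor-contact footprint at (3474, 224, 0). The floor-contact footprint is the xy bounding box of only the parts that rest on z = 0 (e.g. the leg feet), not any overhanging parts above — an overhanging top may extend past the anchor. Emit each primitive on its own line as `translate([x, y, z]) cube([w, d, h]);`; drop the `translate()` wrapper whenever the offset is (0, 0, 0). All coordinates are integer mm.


translate([186, 163, 0]) cube([3288, 61, 358]);


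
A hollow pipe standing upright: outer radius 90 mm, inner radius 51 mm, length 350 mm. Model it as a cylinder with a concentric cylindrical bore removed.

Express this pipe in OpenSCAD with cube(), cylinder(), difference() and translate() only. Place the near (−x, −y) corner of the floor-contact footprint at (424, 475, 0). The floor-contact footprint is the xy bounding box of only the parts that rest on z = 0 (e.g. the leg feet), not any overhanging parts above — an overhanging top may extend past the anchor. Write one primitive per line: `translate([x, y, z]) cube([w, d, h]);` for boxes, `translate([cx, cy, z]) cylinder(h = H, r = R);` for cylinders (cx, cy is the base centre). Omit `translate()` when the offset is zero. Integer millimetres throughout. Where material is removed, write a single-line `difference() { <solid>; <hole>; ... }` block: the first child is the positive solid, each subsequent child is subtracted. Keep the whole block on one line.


difference() { translate([514, 565, 0]) cylinder(h = 350, r = 90); translate([514, 565, 0]) cylinder(h = 350, r = 51); }


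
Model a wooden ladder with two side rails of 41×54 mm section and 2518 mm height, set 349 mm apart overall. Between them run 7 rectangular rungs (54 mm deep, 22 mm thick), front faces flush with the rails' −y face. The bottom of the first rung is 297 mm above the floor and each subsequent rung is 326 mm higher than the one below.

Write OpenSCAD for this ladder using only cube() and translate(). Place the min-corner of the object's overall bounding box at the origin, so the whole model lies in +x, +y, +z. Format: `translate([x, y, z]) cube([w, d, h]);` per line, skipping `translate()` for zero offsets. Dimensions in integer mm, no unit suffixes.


cube([41, 54, 2518]);
translate([308, 0, 0]) cube([41, 54, 2518]);
translate([41, 0, 297]) cube([267, 54, 22]);
translate([41, 0, 623]) cube([267, 54, 22]);
translate([41, 0, 949]) cube([267, 54, 22]);
translate([41, 0, 1275]) cube([267, 54, 22]);
translate([41, 0, 1601]) cube([267, 54, 22]);
translate([41, 0, 1927]) cube([267, 54, 22]);
translate([41, 0, 2253]) cube([267, 54, 22]);


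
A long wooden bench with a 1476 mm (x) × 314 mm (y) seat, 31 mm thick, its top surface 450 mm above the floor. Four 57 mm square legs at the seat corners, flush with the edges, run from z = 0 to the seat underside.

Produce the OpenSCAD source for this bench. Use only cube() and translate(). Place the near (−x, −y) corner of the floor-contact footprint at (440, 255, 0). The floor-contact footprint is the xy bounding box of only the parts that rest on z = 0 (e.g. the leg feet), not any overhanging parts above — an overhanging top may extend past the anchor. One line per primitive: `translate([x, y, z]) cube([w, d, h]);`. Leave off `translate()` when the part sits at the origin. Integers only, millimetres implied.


translate([440, 255, 419]) cube([1476, 314, 31]);
translate([440, 255, 0]) cube([57, 57, 419]);
translate([440, 512, 0]) cube([57, 57, 419]);
translate([1859, 255, 0]) cube([57, 57, 419]);
translate([1859, 512, 0]) cube([57, 57, 419]);


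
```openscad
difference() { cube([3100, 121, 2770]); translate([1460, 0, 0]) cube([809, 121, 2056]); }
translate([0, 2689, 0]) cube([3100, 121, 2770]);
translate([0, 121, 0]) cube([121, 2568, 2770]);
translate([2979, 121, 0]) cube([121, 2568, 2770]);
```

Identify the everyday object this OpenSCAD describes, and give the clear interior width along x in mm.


A single room. The interior width is 2858 mm.

Four walls enclosing a rectangle with a door in the front wall — a room. Outside width 3100 minus two 121 mm walls gives 2858 mm.


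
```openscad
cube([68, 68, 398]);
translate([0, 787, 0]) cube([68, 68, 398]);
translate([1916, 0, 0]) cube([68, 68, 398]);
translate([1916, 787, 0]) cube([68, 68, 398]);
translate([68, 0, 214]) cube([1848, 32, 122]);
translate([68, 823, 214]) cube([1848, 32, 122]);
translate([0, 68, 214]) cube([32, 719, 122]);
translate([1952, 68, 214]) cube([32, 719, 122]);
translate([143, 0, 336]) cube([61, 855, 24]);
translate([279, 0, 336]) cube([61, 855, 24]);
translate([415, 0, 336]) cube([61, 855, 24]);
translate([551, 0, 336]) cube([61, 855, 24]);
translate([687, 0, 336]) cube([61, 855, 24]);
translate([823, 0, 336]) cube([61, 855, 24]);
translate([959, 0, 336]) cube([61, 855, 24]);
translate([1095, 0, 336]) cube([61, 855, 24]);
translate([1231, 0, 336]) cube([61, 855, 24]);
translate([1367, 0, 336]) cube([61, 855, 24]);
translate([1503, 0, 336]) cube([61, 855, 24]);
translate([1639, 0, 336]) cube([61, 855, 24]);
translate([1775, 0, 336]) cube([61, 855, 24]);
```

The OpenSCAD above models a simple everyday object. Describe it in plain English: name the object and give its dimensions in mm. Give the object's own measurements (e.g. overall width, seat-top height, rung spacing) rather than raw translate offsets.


A bed frame 1984 mm long (x) by 855 mm wide (y). Four 68×68 mm corner posts, 398 mm tall, at the corners of the footprint. Four rails of 32 mm thickness and 122 mm height run between adjacent posts with their undersides at z = 214 mm, their outer faces flush with the outside of the frame (the two x-running rails run between the posts' inner faces; the two y-running rails run between the posts' inner faces). 13 slats, each 61 mm wide (x) and 24 mm thick, lie across the top of the two x-running rails, running the full 855 mm width of the frame in y; along x they sit between the end posts with a 75 mm gap after the −x posts and between neighbouring slats, leaving 80 mm before the +x posts.


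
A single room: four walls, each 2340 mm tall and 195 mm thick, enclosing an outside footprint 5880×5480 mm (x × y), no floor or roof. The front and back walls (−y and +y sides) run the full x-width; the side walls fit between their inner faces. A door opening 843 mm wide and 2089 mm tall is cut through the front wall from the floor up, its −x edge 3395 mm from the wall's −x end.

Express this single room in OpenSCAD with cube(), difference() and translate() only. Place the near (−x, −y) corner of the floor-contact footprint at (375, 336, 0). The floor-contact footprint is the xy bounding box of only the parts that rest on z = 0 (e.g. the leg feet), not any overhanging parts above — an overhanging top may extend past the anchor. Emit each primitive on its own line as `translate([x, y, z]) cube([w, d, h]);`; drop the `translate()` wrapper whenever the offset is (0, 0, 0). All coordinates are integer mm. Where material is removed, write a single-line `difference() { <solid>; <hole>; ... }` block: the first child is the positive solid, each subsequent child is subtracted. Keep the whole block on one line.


difference() { translate([375, 336, 0]) cube([5880, 195, 2340]); translate([3770, 336, 0]) cube([843, 195, 2089]); }
translate([375, 5621, 0]) cube([5880, 195, 2340]);
translate([375, 531, 0]) cube([195, 5090, 2340]);
translate([6060, 531, 0]) cube([195, 5090, 2340]);


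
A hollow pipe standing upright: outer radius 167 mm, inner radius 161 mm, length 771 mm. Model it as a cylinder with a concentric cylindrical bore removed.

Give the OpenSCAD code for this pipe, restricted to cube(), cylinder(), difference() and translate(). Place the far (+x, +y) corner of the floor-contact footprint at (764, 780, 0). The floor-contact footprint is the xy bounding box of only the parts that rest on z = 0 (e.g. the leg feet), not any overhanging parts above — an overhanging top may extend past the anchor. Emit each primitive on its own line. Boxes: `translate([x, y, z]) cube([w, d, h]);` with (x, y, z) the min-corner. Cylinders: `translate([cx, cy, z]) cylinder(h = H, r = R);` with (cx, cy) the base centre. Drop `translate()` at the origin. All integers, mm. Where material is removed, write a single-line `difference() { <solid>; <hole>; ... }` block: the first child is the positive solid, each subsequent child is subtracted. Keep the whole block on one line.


difference() { translate([597, 613, 0]) cylinder(h = 771, r = 167); translate([597, 613, 0]) cylinder(h = 771, r = 161); }


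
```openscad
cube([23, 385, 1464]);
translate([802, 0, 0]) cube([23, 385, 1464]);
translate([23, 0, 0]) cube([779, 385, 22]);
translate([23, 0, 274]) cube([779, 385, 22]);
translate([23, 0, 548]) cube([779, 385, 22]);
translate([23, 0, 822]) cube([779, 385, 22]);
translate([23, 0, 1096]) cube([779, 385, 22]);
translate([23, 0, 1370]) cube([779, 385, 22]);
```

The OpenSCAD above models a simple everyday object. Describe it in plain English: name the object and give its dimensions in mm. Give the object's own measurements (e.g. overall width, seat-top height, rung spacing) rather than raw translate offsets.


An open bookshelf. Two side panels, each 23 mm thick, 385 mm deep and 1464 mm tall, stand 825 mm apart (outside-to-outside). Between them sit 6 shelves, each 22 mm thick and 385 mm deep, spanning the full gap between the sides. The bottom shelf rests on the floor (its underside at z = 0) and the clear gap between one shelf's top and the next shelf's underside is 252 mm.


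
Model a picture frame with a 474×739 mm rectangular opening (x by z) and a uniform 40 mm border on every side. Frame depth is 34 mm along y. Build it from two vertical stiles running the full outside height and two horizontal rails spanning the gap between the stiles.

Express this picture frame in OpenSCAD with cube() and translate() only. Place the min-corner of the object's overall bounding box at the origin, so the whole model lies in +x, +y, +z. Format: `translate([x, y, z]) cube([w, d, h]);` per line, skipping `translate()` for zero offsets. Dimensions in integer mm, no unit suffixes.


cube([40, 34, 819]);
translate([514, 0, 0]) cube([40, 34, 819]);
translate([40, 0, 0]) cube([474, 34, 40]);
translate([40, 0, 779]) cube([474, 34, 40]);


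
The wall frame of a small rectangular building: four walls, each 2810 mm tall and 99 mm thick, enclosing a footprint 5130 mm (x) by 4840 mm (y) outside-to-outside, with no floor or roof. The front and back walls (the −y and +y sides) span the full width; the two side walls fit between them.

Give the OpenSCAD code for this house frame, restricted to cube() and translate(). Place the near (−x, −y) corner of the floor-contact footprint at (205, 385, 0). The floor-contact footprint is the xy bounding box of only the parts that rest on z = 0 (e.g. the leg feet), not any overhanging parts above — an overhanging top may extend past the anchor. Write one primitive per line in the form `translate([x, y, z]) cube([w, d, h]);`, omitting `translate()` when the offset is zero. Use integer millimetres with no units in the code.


translate([205, 385, 0]) cube([5130, 99, 2810]);
translate([205, 5126, 0]) cube([5130, 99, 2810]);
translate([205, 484, 0]) cube([99, 4642, 2810]);
translate([5236, 484, 0]) cube([99, 4642, 2810]);


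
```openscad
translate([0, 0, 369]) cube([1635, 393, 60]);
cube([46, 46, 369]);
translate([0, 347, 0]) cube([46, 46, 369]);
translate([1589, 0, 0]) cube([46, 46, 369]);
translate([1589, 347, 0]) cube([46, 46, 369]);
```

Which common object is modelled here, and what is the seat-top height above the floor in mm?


A bench. The seat-top height is 429 mm.

A long slab on four corner posts — a bench. The slab sits at z = 369 with thickness 60, so the top is 369 + 60 = 429 mm.


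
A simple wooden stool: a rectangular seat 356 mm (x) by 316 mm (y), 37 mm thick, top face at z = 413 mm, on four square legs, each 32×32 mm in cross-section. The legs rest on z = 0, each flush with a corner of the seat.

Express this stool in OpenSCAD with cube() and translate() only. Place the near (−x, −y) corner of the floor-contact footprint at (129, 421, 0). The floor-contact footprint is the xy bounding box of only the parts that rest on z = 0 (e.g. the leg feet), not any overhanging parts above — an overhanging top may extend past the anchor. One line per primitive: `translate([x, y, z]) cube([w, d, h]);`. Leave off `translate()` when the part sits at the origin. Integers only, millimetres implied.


translate([129, 421, 376]) cube([356, 316, 37]);
translate([129, 421, 0]) cube([32, 32, 376]);
translate([453, 421, 0]) cube([32, 32, 376]);
translate([129, 705, 0]) cube([32, 32, 376]);
translate([453, 705, 0]) cube([32, 32, 376]);


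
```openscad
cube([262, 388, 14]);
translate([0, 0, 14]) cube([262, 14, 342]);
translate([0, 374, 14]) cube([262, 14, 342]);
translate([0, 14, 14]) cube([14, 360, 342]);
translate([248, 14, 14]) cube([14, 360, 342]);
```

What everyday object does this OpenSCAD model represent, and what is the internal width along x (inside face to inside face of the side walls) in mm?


An open box. The internal width is 234 mm.

A 262×388 base slab with four walls standing on it — an open box. The base is 262 mm wide and the walls are 14 mm thick, so the internal width is 262 − 2 × 14 = 234 mm.


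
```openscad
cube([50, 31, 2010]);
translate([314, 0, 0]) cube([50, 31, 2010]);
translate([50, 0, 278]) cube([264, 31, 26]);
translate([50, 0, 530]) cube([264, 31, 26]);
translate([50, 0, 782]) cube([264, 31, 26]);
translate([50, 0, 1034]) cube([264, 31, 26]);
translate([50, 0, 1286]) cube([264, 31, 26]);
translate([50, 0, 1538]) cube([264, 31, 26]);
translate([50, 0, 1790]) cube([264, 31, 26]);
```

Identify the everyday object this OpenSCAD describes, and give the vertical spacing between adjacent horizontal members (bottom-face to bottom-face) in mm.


A ladder. The rung spacing is 252 mm.

Two tall 50×31 posts with 7 short bars between them — a ladder. Adjacent rungs sit at z = 278 and z = 530, so the spacing is 530 − 278 = 252 mm.


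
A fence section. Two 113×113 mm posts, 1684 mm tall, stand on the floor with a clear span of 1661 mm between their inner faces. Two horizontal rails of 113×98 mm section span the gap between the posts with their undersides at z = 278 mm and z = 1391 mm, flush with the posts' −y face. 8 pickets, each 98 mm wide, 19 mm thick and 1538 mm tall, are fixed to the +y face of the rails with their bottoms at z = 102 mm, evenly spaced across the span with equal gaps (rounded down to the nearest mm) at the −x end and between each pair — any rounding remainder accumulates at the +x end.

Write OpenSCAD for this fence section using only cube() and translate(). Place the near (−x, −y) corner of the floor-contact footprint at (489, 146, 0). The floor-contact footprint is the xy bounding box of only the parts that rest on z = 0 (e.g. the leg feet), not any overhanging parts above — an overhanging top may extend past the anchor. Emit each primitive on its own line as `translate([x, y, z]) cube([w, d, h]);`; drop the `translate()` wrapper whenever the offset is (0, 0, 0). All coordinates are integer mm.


translate([489, 146, 0]) cube([113, 113, 1684]);
translate([2263, 146, 0]) cube([113, 113, 1684]);
translate([602, 146, 278]) cube([1661, 113, 98]);
translate([602, 146, 1391]) cube([1661, 113, 98]);
translate([699, 259, 102]) cube([98, 19, 1538]);
translate([894, 259, 102]) cube([98, 19, 1538]);
translate([1089, 259, 102]) cube([98, 19, 1538]);
translate([1284, 259, 102]) cube([98, 19, 1538]);
translate([1479, 259, 102]) cube([98, 19, 1538]);
translate([1674, 259, 102]) cube([98, 19, 1538]);
translate([1869, 259, 102]) cube([98, 19, 1538]);
translate([2064, 259, 102]) cube([98, 19, 1538]);


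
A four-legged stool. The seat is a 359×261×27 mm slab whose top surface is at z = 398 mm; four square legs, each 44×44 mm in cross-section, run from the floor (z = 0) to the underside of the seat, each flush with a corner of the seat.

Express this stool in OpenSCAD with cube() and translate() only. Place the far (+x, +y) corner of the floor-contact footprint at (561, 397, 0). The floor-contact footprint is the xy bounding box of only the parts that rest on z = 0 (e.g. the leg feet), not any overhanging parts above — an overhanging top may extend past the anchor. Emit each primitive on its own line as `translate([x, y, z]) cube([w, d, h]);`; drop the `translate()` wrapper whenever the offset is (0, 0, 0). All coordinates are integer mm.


translate([202, 136, 371]) cube([359, 261, 27]);
translate([202, 136, 0]) cube([44, 44, 371]);
translate([517, 136, 0]) cube([44, 44, 371]);
translate([202, 353, 0]) cube([44, 44, 371]);
translate([517, 353, 0]) cube([44, 44, 371]);


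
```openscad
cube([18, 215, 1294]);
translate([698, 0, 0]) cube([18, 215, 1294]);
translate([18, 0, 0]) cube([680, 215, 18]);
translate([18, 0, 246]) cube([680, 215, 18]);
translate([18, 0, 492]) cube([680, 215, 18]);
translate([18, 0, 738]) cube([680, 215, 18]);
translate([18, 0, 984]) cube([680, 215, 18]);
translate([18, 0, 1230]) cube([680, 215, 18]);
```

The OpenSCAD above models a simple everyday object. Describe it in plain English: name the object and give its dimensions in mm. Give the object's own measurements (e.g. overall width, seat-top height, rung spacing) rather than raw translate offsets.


An open bookshelf. Two side panels, each 18 mm thick, 215 mm deep and 1294 mm tall, stand 716 mm apart (outside-to-outside). Between them sit 6 shelves, each 18 mm thick and 215 mm deep, spanning the full gap between the sides. The bottom shelf rests on the floor (its underside at z = 0) and the clear gap between one shelf's top and the next shelf's underside is 228 mm.


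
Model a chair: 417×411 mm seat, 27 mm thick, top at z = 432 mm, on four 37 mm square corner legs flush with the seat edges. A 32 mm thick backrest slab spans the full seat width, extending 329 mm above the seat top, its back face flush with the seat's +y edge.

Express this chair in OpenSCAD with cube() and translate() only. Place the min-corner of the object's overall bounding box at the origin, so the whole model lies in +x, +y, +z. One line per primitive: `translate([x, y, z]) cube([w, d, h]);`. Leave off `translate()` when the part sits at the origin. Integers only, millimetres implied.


// leg_h = 432 - 27 = 405
translate([0, 0, 405]) cube([417, 411, 27]);
cube([37, 37, 405]);
translate([380, 0, 0]) cube([37, 37, 405]);
translate([0, 374, 0]) cube([37, 37, 405]);
translate([380, 374, 0]) cube([37, 37, 405]);
translate([0, 379, 432]) cube([417, 32, 329]);


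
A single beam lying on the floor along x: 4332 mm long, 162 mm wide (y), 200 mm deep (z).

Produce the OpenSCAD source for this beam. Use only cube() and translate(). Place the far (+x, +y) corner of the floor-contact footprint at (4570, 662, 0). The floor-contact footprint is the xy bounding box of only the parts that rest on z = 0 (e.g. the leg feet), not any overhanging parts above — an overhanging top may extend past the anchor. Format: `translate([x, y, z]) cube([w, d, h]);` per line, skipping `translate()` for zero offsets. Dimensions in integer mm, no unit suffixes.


translate([238, 500, 0]) cube([4332, 162, 200]);


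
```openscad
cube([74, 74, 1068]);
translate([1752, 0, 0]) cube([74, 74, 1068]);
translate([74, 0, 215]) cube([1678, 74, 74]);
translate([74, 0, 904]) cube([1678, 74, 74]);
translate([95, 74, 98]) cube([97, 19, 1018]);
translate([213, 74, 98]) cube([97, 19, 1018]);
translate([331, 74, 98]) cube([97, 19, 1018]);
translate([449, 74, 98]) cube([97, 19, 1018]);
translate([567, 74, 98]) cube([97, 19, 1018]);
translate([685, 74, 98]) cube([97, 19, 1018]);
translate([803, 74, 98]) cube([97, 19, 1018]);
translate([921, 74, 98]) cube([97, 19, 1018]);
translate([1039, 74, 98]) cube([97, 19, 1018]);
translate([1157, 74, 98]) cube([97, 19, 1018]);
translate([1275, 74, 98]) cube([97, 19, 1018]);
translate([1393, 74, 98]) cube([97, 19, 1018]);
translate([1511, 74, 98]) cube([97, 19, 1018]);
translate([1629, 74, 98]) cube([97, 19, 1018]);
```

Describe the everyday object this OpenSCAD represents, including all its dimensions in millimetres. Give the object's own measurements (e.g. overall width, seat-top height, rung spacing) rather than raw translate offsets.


A fence section. Two 74×74 mm posts, 1068 mm tall, stand on the floor with a clear span of 1678 mm between their inner faces. Two horizontal rails of 74×74 mm section span the gap between the posts with their undersides at z = 215 mm and z = 904 mm, flush with the posts' −y face. 14 pickets, each 97 mm wide, 19 mm thick and 1018 mm tall, are fixed to the +y face of the rails with their bottoms at z = 98 mm, spaced across the span with a 21 mm gap after the −x post and between neighbouring pickets, with 26 mm left before the +x post.


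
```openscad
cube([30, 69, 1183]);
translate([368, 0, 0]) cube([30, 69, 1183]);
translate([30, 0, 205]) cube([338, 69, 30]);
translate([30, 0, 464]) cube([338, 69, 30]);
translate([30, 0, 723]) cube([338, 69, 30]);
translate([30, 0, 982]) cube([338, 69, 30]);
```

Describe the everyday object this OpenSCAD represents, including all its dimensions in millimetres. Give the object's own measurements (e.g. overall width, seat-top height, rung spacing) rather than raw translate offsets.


A straight ladder. Two 30×69 mm vertical rails, 1183 mm tall, stand 398 mm apart (outside-to-outside) with their front faces coplanar on the −y side. 4 rungs, each 69 mm deep and 30 mm tall, span between the inner faces of the rails, front faces flush with the rails. The lowest rung's underside is at z = 205 mm and rungs are spaced 259 mm apart (underside to underside).


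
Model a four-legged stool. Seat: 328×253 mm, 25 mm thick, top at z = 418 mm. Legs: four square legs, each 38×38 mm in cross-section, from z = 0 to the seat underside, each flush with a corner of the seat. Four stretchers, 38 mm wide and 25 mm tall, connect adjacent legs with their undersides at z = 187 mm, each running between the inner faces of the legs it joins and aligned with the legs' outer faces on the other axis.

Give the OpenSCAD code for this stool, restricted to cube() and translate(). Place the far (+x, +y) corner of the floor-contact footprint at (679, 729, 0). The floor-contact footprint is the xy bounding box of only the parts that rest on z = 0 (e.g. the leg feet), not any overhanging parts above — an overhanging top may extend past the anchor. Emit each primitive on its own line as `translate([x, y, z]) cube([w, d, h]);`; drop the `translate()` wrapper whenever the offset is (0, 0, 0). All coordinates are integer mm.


translate([351, 476, 393]) cube([328, 253, 25]);
translate([351, 476, 0]) cube([38, 38, 393]);
translate([641, 476, 0]) cube([38, 38, 393]);
translate([351, 691, 0]) cube([38, 38, 393]);
translate([641, 691, 0]) cube([38, 38, 393]);
translate([389, 476, 187]) cube([252, 38, 25]);
translate([389, 691, 187]) cube([252, 38, 25]);
translate([351, 514, 187]) cube([38, 177, 25]);
translate([641, 514, 187]) cube([38, 177, 25]);


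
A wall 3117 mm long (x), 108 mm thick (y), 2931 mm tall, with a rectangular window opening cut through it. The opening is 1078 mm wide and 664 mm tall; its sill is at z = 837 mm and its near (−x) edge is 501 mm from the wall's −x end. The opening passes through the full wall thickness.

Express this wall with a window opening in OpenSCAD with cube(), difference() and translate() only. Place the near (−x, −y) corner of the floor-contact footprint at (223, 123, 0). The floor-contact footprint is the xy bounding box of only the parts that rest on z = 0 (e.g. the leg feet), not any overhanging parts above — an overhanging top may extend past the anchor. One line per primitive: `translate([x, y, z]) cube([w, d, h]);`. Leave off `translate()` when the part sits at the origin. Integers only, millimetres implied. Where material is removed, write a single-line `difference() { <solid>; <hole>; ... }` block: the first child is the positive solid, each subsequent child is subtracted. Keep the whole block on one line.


difference() { translate([223, 123, 0]) cube([3117, 108, 2931]); translate([724, 123, 837]) cube([1078, 108, 664]); }


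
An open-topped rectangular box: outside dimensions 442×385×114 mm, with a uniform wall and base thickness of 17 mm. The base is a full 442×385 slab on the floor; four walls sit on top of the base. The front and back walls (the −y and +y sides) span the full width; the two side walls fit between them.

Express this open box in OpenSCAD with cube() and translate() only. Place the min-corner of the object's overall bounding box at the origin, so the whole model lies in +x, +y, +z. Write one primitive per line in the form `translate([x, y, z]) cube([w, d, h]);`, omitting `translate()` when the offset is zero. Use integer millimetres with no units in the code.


cube([442, 385, 17]);
translate([0, 0, 17]) cube([442, 17, 97]);
translate([0, 368, 17]) cube([442, 17, 97]);
translate([0, 17, 17]) cube([17, 351, 97]);
translate([425, 17, 17]) cube([17, 351, 97]);
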